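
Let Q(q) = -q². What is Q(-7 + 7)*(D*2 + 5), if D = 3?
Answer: 0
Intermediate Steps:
Q(-7 + 7)*(D*2 + 5) = (-(-7 + 7)²)*(3*2 + 5) = (-1*0²)*(6 + 5) = -1*0*11 = 0*11 = 0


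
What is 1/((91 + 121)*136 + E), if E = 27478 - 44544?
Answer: 1/11766 ≈ 8.4991e-5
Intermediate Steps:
E = -17066
1/((91 + 121)*136 + E) = 1/((91 + 121)*136 - 17066) = 1/(212*136 - 17066) = 1/(28832 - 17066) = 1/11766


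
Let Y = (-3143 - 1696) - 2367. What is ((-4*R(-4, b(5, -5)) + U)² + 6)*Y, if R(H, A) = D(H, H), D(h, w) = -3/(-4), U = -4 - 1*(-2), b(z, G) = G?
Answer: -223386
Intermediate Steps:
U = -2 (U = -4 + 2 = -2)
D(h, w) = ¾ (D(h, w) = -3*(-¼) = ¾)
R(H, A) = ¾
Y = -7206 (Y = -4839 - 2367 = -7206)
((-4*R(-4, b(5, -5)) + U)² + 6)*Y = ((-4*¾ - 2)² + 6)*(-7206) = ((-3 - 2)² + 6)*(-7206) = ((-5)² + 6)*(-7206) = (25 + 6)*(-7206) = 31*(-7206) = -223386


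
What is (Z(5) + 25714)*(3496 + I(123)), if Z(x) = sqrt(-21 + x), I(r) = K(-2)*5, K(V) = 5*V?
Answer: 88610444 + 13784*I ≈ 8.861e+7 + 13784.0*I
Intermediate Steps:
I(r) = -50 (I(r) = (5*(-2))*5 = -10*5 = -50)
(Z(5) + 25714)*(3496 + I(123)) = (sqrt(-21 + 5) + 25714)*(3496 - 50) = (sqrt(-16) + 25714)*3446 = (4*I + 25714)*3446 = (25714 + 4*I)*3446 = 88610444 + 13784*I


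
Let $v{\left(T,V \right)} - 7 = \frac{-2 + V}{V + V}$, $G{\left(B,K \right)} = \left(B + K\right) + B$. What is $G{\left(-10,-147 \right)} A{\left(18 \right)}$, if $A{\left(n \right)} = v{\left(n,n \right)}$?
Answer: $- \frac{11189}{9} \approx -1243.2$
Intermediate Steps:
$G{\left(B,K \right)} = K + 2 B$
$v{\left(T,V \right)} = 7 + \frac{-2 + V}{2 V}$ ($v{\left(T,V \right)} = 7 + \frac{-2 + V}{V + V} = 7 + \frac{-2 + V}{2 V}$)
$A{\left(n \right)} = \frac{15}{2} - \frac{1}{n}$
$G{\left(-10,-147 \right)} A{\left(18 \right)} = \left(-147 + 2 \left(-10\right)\right) \left(\frac{15}{2} - \frac{1}{18}\right) = \left(-147 - 20\right) \left(\frac{15}{2} - \frac{1}{18}\right) = - 167 \left(\frac{15}{2} - \frac{1}{18}\right) = \left(-167\right) \frac{67}{9} = - \frac{11189}{9}$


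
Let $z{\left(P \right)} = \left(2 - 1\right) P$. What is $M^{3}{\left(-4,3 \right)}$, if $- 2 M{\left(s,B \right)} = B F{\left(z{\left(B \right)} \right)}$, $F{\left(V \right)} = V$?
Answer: $- \frac{729}{8} \approx -91.125$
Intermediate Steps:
$z{\left(P \right)} = P$ ($z{\left(P \right)} = 1 P = P$)
$M{\left(s,B \right)} = - \frac{B^{2}}{2}$ ($M{\left(s,B \right)} = - \frac{B B}{2} = - \frac{B^{2}}{2}$)
$M^{3}{\left(-4,3 \right)} = \left(- \frac{3^{2}}{2}\right)^{3} = \left(\left(- \frac{1}{2}\right) 9\right)^{3} = \left(- \frac{9}{2}\right)^{3} = - \frac{729}{8}$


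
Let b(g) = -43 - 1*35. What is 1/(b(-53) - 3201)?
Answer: -1/3279 ≈ -0.00030497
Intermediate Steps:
b(g) = -78 (b(g) = -43 - 35 = -78)
1/(b(-53) - 3201) = 1/(-78 - 3201) = 1/(-3279) = -1/3279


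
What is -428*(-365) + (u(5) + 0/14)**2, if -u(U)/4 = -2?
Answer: 156284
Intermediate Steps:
u(U) = 8 (u(U) = -4*(-2) = 8)
-428*(-365) + (u(5) + 0/14)**2 = -428*(-365) + (8 + 0/14)**2 = 156220 + (8 + 0*(1/14))**2 = 156220 + (8 + 0)**2 = 156220 + 8**2 = 156220 + 64 = 156284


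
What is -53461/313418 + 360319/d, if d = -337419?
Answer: -130969217501/105753188142 ≈ -1.2384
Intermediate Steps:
-53461/313418 + 360319/d = -53461/313418 + 360319/(-337419) = -53461*1/313418 + 360319*(-1/337419) = -53461/313418 - 360319/337419 = -130969217501/105753188142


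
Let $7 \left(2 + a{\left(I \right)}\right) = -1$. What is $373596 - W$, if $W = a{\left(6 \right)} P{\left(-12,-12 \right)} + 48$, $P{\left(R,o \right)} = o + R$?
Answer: $\frac{2614476}{7} \approx 3.735 \cdot 10^{5}$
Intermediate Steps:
$P{\left(R,o \right)} = R + o$
$a{\left(I \right)} = - \frac{15}{7}$ ($a{\left(I \right)} = -2 + \frac{1}{7} \left(-1\right) = -2 - \frac{1}{7} = - \frac{15}{7}$)
$W = \frac{696}{7}$ ($W = - \frac{15 \left(-12 - 12\right)}{7} + 48 = \left(- \frac{15}{7}\right) \left(-24\right) + 48 = \frac{360}{7} + 48 = \frac{696}{7} \approx 99.429$)
$373596 - W = 373596 - \frac{696}{7} = \frac{2614476}{7}$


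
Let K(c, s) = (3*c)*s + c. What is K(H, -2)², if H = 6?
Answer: 900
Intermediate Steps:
K(c, s) = c + 3*c*s (K(c, s) = 3*c*s + c = c + 3*c*s)
K(H, -2)² = (6*(1 + 3*(-2)))² = (6*(1 - 6))² = (6*(-5))² = (-30)² = 900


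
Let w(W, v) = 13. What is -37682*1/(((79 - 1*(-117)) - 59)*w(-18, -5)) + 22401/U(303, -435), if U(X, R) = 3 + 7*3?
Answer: 12997271/14248 ≈ 912.22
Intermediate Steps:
U(X, R) = 24 (U(X, R) = 3 + 21 = 24)
-37682*1/(((79 - 1*(-117)) - 59)*w(-18, -5)) + 22401/U(303, -435) = -37682*1/(13*((79 - 1*(-117)) - 59)) + 22401/24 = -37682*1/(13*((79 + 117) - 59)) + 22401*(1/24) = -37682*1/(13*(196 - 59)) + 7467/8 = -37682/(13*137) + 7467/8 = -37682/1781 + 7467/8 = 12997271/14248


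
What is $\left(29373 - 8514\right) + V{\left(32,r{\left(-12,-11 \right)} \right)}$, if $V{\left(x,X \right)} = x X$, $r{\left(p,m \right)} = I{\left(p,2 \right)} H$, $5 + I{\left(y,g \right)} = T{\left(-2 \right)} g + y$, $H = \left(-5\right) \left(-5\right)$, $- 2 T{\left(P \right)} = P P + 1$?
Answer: $3259$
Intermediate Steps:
$T{\left(P \right)} = - \frac{1}{2} - \frac{P^{2}}{2}$ ($T{\left(P \right)} = - \frac{P P + 1}{2} = - \frac{P^{2} + 1}{2} = - \frac{1 + P^{2}}{2} = - \frac{1}{2} - \frac{P^{2}}{2}$)
$H = 25$
$I{\left(y,g \right)} = -5 + y - \frac{5 g}{2}$ ($I{\left(y,g \right)} = -5 + \left(\left(- \frac{1}{2} - \frac{\left(-2\right)^{2}}{2}\right) g + y\right) = -5 + \left(\left(- \frac{1}{2} - 2\right) g + y\right) = -5 - \left(- y + \frac{5 g}{2}\right) = -5 + y - \frac{5 g}{2}$)
$r{\left(p,m \right)} = -250 + 25 p$ ($r{\left(p,m \right)} = \left(-5 + p - 5\right) 25 = \left(-10 + p\right) 25 = -250 + 25 p$)
$V{\left(x,X \right)} = X x$
$\left(29373 - 8514\right) + V{\left(32,r{\left(-12,-11 \right)} \right)} = \left(29373 - 8514\right) + \left(-250 + 25 \left(-12\right)\right) 32 = 20859 + \left(-250 - 300\right) 32 = 20859 - 17600 = 3259$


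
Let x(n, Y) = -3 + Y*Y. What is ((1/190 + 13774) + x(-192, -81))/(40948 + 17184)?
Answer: 3863081/11045080 ≈ 0.34976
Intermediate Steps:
x(n, Y) = -3 + Y²
((1/190 + 13774) + x(-192, -81))/(40948 + 17184) = ((1/190 + 13774) + (-3 + (-81)²))/(40948 + 17184) = ((1/190 + 13774) + (-3 + 6561))/58132 = (2617061/190 + 6558)*(1/58132) = (3863081/190)*(1/58132) = 3863081/11045080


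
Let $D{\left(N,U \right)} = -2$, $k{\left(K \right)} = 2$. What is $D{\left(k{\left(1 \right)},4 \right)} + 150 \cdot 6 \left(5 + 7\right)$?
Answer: $10798$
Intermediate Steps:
$D{\left(k{\left(1 \right)},4 \right)} + 150 \cdot 6 \left(5 + 7\right) = -2 + 150 \cdot 6 \left(5 + 7\right) = -2 + 150 \cdot 6 \cdot 12 = -2 + 150 \cdot 72 = -2 + 10800 = 10798$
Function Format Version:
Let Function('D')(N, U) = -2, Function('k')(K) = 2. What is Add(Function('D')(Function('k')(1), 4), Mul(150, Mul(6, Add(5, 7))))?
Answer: 10798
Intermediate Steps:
Add(Function('D')(Function('k')(1), 4), Mul(150, Mul(6, Add(5, 7)))) = Add(-2, Mul(150, Mul(6, Add(5, 7)))) = Add(-2, Mul(150, Mul(6, 12))) = Add(-2, Mul(150, 72)) = Add(-2, 10800) = 10798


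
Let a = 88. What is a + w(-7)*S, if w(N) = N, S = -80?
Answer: 648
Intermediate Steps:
a + w(-7)*S = 88 - 7*(-80) = 88 + 560 = 648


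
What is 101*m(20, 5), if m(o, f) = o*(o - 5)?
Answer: 30300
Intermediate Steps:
m(o, f) = o*(-5 + o)
101*m(20, 5) = 101*(20*(-5 + 20)) = 101*(20*15) = 101*300 = 30300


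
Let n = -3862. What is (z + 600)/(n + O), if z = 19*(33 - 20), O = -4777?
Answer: -847/8639 ≈ -0.098044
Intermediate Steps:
z = 247 (z = 19*13 = 247)
(z + 600)/(n + O) = (247 + 600)/(-3862 - 4777) = 847/(-8639) = 847*(-1/8639) = -847/8639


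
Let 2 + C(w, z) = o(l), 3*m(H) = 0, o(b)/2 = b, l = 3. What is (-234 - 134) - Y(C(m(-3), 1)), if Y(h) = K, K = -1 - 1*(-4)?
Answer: -371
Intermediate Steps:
o(b) = 2*b
m(H) = 0 (m(H) = (1/3)*0 = 0)
C(w, z) = 4 (C(w, z) = -2 + 2*3 = -2 + 6 = 4)
K = 3 (K = -1 + 4 = 3)
Y(h) = 3
(-234 - 134) - Y(C(m(-3), 1)) = (-234 - 134) - 1*3 = -368 - 3 = -371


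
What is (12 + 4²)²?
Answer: 784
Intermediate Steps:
(12 + 4²)² = (12 + 16)² = 28² = 784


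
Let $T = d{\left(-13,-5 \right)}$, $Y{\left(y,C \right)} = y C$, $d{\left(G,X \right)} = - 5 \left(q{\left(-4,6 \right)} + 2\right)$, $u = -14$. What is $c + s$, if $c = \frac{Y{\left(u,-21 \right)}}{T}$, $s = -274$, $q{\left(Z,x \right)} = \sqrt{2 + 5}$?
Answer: $- \frac{1174}{5} - \frac{98 \sqrt{7}}{5} \approx -286.66$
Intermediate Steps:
$q{\left(Z,x \right)} = \sqrt{7}$
$d{\left(G,X \right)} = -10 - 5 \sqrt{7}$ ($d{\left(G,X \right)} = - 5 \left(\sqrt{7} + 2\right) = - 5 \left(2 + \sqrt{7}\right) = -10 - 5 \sqrt{7}$)
$Y{\left(y,C \right)} = C y$
$T = -10 - 5 \sqrt{7} \approx -23.229$
$c = \frac{294}{-10 - 5 \sqrt{7}}$ ($c = \frac{\left(-21\right) \left(-14\right)}{-10 - 5 \sqrt{7}} = \frac{294}{-10 - 5 \sqrt{7}} \approx -12.657$)
$c + s = \left(\frac{196}{5} - \frac{98 \sqrt{7}}{5}\right) - 274 = - \frac{1174}{5} - \frac{98 \sqrt{7}}{5}$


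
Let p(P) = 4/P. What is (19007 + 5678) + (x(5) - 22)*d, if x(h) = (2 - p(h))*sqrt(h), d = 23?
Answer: 24179 + 138*sqrt(5)/5 ≈ 24241.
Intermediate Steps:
x(h) = sqrt(h)*(2 - 4/h) (x(h) = (2 - 4/h)*sqrt(h) = sqrt(h)*(2 - 4/h))
(19007 + 5678) + (x(5) - 22)*d = (19007 + 5678) + (2*(-2 + 5)/sqrt(5) - 22)*23 = 24685 + (2*(sqrt(5)/5)*3 - 22)*23 = 24685 + (6*sqrt(5)/5 - 22)*23 = 24685 + (-22 + 6*sqrt(5)/5)*23 = 24685 + (-506 + 138*sqrt(5)/5) = 24179 + 138*sqrt(5)/5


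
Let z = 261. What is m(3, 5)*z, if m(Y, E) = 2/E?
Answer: 522/5 ≈ 104.40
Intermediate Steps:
m(3, 5)*z = (2/5)*261 = 522/5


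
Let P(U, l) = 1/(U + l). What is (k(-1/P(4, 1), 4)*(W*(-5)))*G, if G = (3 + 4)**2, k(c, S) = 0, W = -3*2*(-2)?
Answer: 0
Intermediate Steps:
W = 12 (W = -6*(-2) = 12)
G = 49 (G = 7**2 = 49)
(k(-1/P(4, 1), 4)*(W*(-5)))*G = (0*(12*(-5)))*49 = (0*(-60))*49 = 0*49 = 0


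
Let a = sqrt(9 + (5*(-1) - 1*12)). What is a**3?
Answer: -16*I*sqrt(2) ≈ -22.627*I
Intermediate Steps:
a = 2*I*sqrt(2) (a = sqrt(9 + (-5 - 12)) = sqrt(9 - 17) = sqrt(-8) = 2*I*sqrt(2) ≈ 2.8284*I)
a**3 = (2*I*sqrt(2))**3 = -16*I*sqrt(2)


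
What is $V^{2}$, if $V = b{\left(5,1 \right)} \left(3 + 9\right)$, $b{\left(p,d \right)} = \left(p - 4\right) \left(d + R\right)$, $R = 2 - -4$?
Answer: $7056$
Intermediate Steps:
$R = 6$ ($R = 2 + 4 = 6$)
$b{\left(p,d \right)} = \left(-4 + p\right) \left(6 + d\right)$ ($b{\left(p,d \right)} = \left(p - 4\right) \left(d + 6\right) = \left(-4 + p\right) \left(6 + d\right)$)
$V = 84$ ($V = \left(-24 - 4 + 6 \cdot 5 + 1 \cdot 5\right) \left(3 + 9\right) = \left(-24 - 4 + 30 + 5\right) 12 = 7 \cdot 12 = 84$)
$V^{2} = 84^{2} = 7056$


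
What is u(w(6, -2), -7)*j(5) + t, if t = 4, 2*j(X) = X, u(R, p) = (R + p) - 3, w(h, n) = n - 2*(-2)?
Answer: -16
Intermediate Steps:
w(h, n) = 4 + n (w(h, n) = n + 4 = 4 + n)
u(R, p) = -3 + R + p
j(X) = X/2
u(w(6, -2), -7)*j(5) + t = (-3 + (4 - 2) - 7)*((1/2)*5) + 4 = (-3 + 2 - 7)*(5/2) + 4 = -8*5/2 + 4 = -20 + 4 = -16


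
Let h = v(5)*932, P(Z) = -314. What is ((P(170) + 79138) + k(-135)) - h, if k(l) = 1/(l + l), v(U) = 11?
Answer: 18514439/270 ≈ 68572.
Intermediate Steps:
k(l) = 1/(2*l)
h = 10252 (h = 11*932 = 10252)
((P(170) + 79138) + k(-135)) - h = ((-314 + 79138) + (½)/(-135)) - 1*10252 = (78824 + (½)*(-1/135)) - 10252 = (78824 - 1/270) - 10252 = 21282479/270 - 10252 = 18514439/270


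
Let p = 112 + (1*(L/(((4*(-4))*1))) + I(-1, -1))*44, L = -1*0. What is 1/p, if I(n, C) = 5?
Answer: 1/332 ≈ 0.0030120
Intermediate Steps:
L = 0
p = 332 (p = 112 + (1*(0/(((4*(-4))*1))) + 5)*44 = 112 + (1*(0/((-16*1))) + 5)*44 = 112 + (1*(0/(-16)) + 5)*44 = 112 + (1*(0*(-1/16)) + 5)*44 = 112 + (1*0 + 5)*44 = 112 + (0 + 5)*44 = 112 + 5*44 = 112 + 220 = 332)
1/p = 1/332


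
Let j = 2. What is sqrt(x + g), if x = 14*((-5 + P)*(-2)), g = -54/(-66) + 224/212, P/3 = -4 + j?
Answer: 3*sqrt(11702559)/583 ≈ 17.603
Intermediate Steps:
P = -6 (P = 3*(-4 + 2) = 3*(-2) = -6)
g = 1093/583 (g = -54*(-1/66) + 224*(1/212) = 9/11 + 56/53 = 1093/583 ≈ 1.8748)
x = 308 (x = 14*((-5 - 6)*(-2)) = 14*(-11*(-2)) = 14*22 = 308)
sqrt(x + g) = sqrt(308 + 1093/583) = sqrt(180657/583) = 3*sqrt(11702559)/583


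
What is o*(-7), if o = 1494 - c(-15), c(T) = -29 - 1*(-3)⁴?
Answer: -11228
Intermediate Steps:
c(T) = -110 (c(T) = -29 - 1*81 = -29 - 81 = -110)
o = 1604 (o = 1494 - 1*(-110) = 1494 + 110 = 1604)
o*(-7) = 1604*(-7) = -11228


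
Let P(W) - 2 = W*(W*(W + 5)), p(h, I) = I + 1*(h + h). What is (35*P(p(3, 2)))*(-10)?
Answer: -291900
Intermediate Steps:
p(h, I) = I + 2*h (p(h, I) = I + 1*(2*h) = I + 2*h)
P(W) = 2 + W²*(5 + W) (P(W) = 2 + W*(W*(W + 5)) = 2 + W*(W*(5 + W)) = 2 + W²*(5 + W))
(35*P(p(3, 2)))*(-10) = (35*(2 + (2 + 2*3)³ + 5*(2 + 2*3)²))*(-10) = (35*(2 + (2 + 6)³ + 5*(2 + 6)²))*(-10) = (35*(2 + 8³ + 5*8²))*(-10) = (35*(2 + 512 + 5*64))*(-10) = (35*(2 + 512 + 320))*(-10) = (35*834)*(-10) = 29190*(-10) = -291900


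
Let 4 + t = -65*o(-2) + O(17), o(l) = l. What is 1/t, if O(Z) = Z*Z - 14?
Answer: 1/401 ≈ 0.0024938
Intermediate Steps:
O(Z) = -14 + Z**2 (O(Z) = Z**2 - 14 = -14 + Z**2)
t = 401 (t = -4 + (-65*(-2) + (-14 + 17**2)) = -4 + (130 + (-14 + 289)) = -4 + (130 + 275) = -4 + 405 = 401)
1/t = 1/401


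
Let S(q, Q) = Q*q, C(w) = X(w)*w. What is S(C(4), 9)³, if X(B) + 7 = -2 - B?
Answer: -102503232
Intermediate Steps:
X(B) = -9 - B (X(B) = -7 + (-2 - B) = -9 - B)
C(w) = w*(-9 - w) (C(w) = (-9 - w)*w = w*(-9 - w))
S(C(4), 9)³ = (9*(-1*4*(9 + 4)))³ = (9*(-1*4*13))³ = (9*(-52))³ = (-468)³ = -102503232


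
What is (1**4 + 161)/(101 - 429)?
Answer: -81/164 ≈ -0.49390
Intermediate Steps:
(1**4 + 161)/(101 - 429) = (1 + 161)/(-328) = 162*(-1/328) = -81/164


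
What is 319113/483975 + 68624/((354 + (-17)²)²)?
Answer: 6116638931/7411073325 ≈ 0.82534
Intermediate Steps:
319113/483975 + 68624/((354 + (-17)²)²) = 319113*(1/483975) + 68624/((354 + 289)²) = 11819/17925 + 68624/(643²) = 11819/17925 + 68624/413449 = 6116638931/7411073325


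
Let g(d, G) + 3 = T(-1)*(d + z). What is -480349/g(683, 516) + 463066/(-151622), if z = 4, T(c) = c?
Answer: 36255980269/52309590 ≈ 693.10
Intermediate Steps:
g(d, G) = -7 - d (g(d, G) = -3 - (d + 4) = -3 - (4 + d) = -3 + (-4 - d) = -7 - d)
-480349/g(683, 516) + 463066/(-151622) = -480349/(-7 - 1*683) + 463066/(-151622) = -480349/(-7 - 683) + 463066*(-1/151622) = -480349/(-690) - 231533/75811 = -480349*(-1/690) - 231533/75811 = 480349/690 - 231533/75811 = 36255980269/52309590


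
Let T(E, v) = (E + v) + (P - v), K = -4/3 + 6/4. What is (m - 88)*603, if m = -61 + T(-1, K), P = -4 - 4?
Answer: -95274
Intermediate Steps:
K = ⅙ (K = -4*⅓ + 6*(¼) = -4/3 + 3/2 = ⅙ ≈ 0.16667)
P = -8
T(E, v) = -8 + E (T(E, v) = (E + v) + (-8 - v) = -8 + E)
m = -70 (m = -61 + (-8 - 1) = -61 - 9 = -70)
(m - 88)*603 = (-70 - 88)*603 = -158*603 = -95274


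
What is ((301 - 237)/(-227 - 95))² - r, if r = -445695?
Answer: 11552861119/25921 ≈ 4.4570e+5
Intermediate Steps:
((301 - 237)/(-227 - 95))² - r = ((301 - 237)/(-227 - 95))² - 1*(-445695) = (64/(-322))² + 445695 = (64*(-1/322))² + 445695 = (-32/161)² + 445695 = 1024/25921 + 445695 = 11552861119/25921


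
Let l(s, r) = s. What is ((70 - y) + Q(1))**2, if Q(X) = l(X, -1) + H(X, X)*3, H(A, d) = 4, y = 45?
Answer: 1444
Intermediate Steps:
Q(X) = 12 + X (Q(X) = X + 4*3 = X + 12 = 12 + X)
((70 - y) + Q(1))**2 = ((70 - 1*45) + (12 + 1))**2 = ((70 - 45) + 13)**2 = (25 + 13)**2 = 38**2 = 1444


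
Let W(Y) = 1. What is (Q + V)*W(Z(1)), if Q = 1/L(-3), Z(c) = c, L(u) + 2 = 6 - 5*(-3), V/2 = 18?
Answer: 685/19 ≈ 36.053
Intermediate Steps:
V = 36 (V = 2*18 = 36)
L(u) = 19 (L(u) = -2 + (6 - 5*(-3)) = -2 + (6 + 15) = -2 + 21 = 19)
Q = 1/19 ≈ 0.052632
(Q + V)*W(Z(1)) = (1/19 + 36)*1 = (685/19)*1 = 685/19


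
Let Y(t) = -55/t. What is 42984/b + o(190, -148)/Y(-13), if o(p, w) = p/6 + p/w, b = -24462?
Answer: 2000143/368742 ≈ 5.4242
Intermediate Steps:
o(p, w) = p/6 + p/w (o(p, w) = p*(⅙) + p/w = p/6 + p/w)
42984/b + o(190, -148)/Y(-13) = 42984/(-24462) + ((⅙)*190 + 190/(-148))/((-55/(-13))) = 42984*(-1/24462) + (95/3 + 190*(-1/148))/((-55*(-1/13))) = -796/453 + (95/3 - 95/74)/(55/13) = -796/453 + (6745/222)*(13/55) = -796/453 + 17537/2442 = 2000143/368742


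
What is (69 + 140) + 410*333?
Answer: 136739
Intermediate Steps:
(69 + 140) + 410*333 = 209 + 136530 = 136739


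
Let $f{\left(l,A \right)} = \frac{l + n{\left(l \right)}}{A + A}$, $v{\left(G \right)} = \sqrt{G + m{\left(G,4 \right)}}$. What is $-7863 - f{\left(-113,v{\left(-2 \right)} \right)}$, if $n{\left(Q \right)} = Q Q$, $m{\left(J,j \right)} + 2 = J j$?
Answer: $-7863 + \frac{3164 i \sqrt{3}}{3} \approx -7863.0 + 1826.7 i$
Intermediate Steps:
$m{\left(J,j \right)} = -2 + J j$
$v{\left(G \right)} = \sqrt{-2 + 5 G}$ ($v{\left(G \right)} = \sqrt{G + \left(-2 + G 4\right)} = \sqrt{G + \left(-2 + 4 G\right)} = \sqrt{-2 + 5 G}$)
$n{\left(Q \right)} = Q^{2}$
$f{\left(l,A \right)} = \frac{l + l^{2}}{2 A}$ ($f{\left(l,A \right)} = \frac{l + l^{2}}{A + A} = \frac{l + l^{2}}{2 A}$)
$-7863 - f{\left(-113,v{\left(-2 \right)} \right)} = -7863 - \frac{1}{2} \left(-113\right) \frac{1}{\sqrt{-2 + 5 \left(-2\right)}} \left(1 - 113\right) = -7863 - \frac{1}{2} \left(-113\right) \frac{1}{\sqrt{-2 - 10}} \left(-112\right) = -7863 - \frac{1}{2} \left(-113\right) \frac{1}{\sqrt{-12}} \left(-112\right) = -7863 - \frac{1}{2} \left(-113\right) \frac{1}{2 i \sqrt{3}} \left(-112\right) = -7863 - \frac{1}{2} \left(-113\right) \left(- \frac{i \sqrt{3}}{6}\right) \left(-112\right) = -7863 - - \frac{3164 i \sqrt{3}}{3} = -7863 + \frac{3164 i \sqrt{3}}{3}$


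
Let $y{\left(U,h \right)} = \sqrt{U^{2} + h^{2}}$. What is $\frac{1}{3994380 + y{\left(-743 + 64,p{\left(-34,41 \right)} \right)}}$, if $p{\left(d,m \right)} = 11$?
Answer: $\frac{153630}{613656581663} - \frac{\sqrt{461162}}{15955071123238} \approx 2.5031 \cdot 10^{-7}$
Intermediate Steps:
$\frac{1}{3994380 + y{\left(-743 + 64,p{\left(-34,41 \right)} \right)}} = \frac{1}{3994380 + \sqrt{\left(-743 + 64\right)^{2} + 11^{2}}} = \frac{1}{3994380 + \sqrt{\left(-679\right)^{2} + 121}} = \frac{1}{3994380 + \sqrt{461041 + 121}} = \frac{1}{3994380 + \sqrt{461162}}$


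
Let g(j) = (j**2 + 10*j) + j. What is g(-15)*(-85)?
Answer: -5100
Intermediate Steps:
g(j) = j**2 + 11*j
g(-15)*(-85) = -15*(11 - 15)*(-85) = -15*(-4)*(-85) = 60*(-85) = -5100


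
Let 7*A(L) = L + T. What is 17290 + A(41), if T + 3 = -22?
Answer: 121046/7 ≈ 17292.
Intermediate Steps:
T = -25 (T = -3 - 22 = -25)
A(L) = -25/7 + L/7 (A(L) = (L - 25)/7 = (-25 + L)/7 = -25/7 + L/7)
17290 + A(41) = 17290 + (-25/7 + (⅐)*41) = 17290 + (-25/7 + 41/7) = 17290 + 16/7 = 121046/7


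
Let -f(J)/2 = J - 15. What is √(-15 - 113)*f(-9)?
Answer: 384*I*√2 ≈ 543.06*I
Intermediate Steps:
f(J) = 30 - 2*J (f(J) = -2*(J - 15) = -2*(-15 + J) = 30 - 2*J)
√(-15 - 113)*f(-9) = √(-15 - 113)*(30 - 2*(-9)) = √(-128)*(30 + 18) = (8*I*√2)*48 = 384*I*√2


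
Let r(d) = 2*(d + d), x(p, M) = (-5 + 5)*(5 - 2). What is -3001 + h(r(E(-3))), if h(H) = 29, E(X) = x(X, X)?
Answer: -2972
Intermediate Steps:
x(p, M) = 0 (x(p, M) = 0*3 = 0)
E(X) = 0
r(d) = 4*d (r(d) = 2*(2*d) = 4*d)
-3001 + h(r(E(-3))) = -3001 + 29 = -2972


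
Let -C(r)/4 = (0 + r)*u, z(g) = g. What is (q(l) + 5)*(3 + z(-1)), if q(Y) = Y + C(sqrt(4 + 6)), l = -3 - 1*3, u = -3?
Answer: -2 + 24*sqrt(10) ≈ 73.895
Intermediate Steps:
C(r) = 12*r (C(r) = -4*(0 + r)*(-3) = -4*r*(-3) = -(-12)*r = 12*r)
l = -6 (l = -3 - 3 = -6)
q(Y) = Y + 12*sqrt(10) (q(Y) = Y + 12*sqrt(4 + 6) = Y + 12*sqrt(10))
(q(l) + 5)*(3 + z(-1)) = ((-6 + 12*sqrt(10)) + 5)*(3 - 1) = (-1 + 12*sqrt(10))*2 = -2 + 24*sqrt(10)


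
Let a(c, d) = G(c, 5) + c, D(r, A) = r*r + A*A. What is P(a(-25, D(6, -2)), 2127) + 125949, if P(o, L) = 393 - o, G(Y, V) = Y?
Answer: 126392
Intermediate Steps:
D(r, A) = A² + r² (D(r, A) = r² + A² = A² + r²)
a(c, d) = 2*c (a(c, d) = c + c = 2*c)
P(a(-25, D(6, -2)), 2127) + 125949 = (393 - 2*(-25)) + 125949 = (393 - 1*(-50)) + 125949 = (393 + 50) + 125949 = 443 + 125949 = 126392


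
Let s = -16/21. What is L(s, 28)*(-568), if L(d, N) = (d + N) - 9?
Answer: -217544/21 ≈ -10359.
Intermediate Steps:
s = -16/21 (s = -16*1/21 = -16/21 ≈ -0.76190)
L(d, N) = -9 + N + d (L(d, N) = (N + d) - 9 = -9 + N + d)
L(s, 28)*(-568) = (-9 + 28 - 16/21)*(-568) = (383/21)*(-568) = -217544/21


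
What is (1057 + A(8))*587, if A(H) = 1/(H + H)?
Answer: 9927931/16 ≈ 6.2050e+5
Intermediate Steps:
A(H) = 1/(2*H)
(1057 + A(8))*587 = (1057 + (½)/8)*587 = (1057 + (½)*(⅛))*587 = (1057 + 1/16)*587 = (16913/16)*587 = 9927931/16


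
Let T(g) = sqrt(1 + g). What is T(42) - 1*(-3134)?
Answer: 3134 + sqrt(43) ≈ 3140.6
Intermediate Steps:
T(42) - 1*(-3134) = sqrt(1 + 42) - 1*(-3134) = sqrt(43) + 3134 = 3134 + sqrt(43)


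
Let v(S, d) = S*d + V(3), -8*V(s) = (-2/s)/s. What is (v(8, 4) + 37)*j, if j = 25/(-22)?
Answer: -62125/792 ≈ -78.441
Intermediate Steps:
V(s) = 1/(4*s**2) (V(s) = -(-2/s)/(8*s) = -(-1)/(4*s**2) = 1/(4*s**2))
j = -25/22 (j = 25*(-1/22) = -25/22 ≈ -1.1364)
v(S, d) = 1/36 + S*d (v(S, d) = S*d + (1/4)/3**2 = S*d + (1/4)*(1/9) = S*d + 1/36 = 1/36 + S*d)
(v(8, 4) + 37)*j = ((1/36 + 8*4) + 37)*(-25/22) = ((1/36 + 32) + 37)*(-25/22) = (1153/36 + 37)*(-25/22) = (2485/36)*(-25/22) = -62125/792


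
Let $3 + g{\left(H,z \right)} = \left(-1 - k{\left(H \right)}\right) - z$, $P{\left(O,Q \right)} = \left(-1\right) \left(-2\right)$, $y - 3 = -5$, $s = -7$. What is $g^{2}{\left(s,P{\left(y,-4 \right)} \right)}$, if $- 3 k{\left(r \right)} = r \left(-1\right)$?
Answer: $\frac{121}{9} \approx 13.444$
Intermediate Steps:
$y = -2$ ($y = 3 - 5 = -2$)
$P{\left(O,Q \right)} = 2$
$k{\left(r \right)} = \frac{r}{3}$ ($k{\left(r \right)} = - \frac{r \left(-1\right)}{3} = - \frac{\left(-1\right) r}{3} = \frac{r}{3}$)
$g{\left(H,z \right)} = -4 - z - \frac{H}{3}$ ($g{\left(H,z \right)} = -3 - \left(1 + z + \frac{H}{3}\right) = -4 - z - \frac{H}{3}$)
$g^{2}{\left(s,P{\left(y,-4 \right)} \right)} = \left(-4 - 2 - - \frac{7}{3}\right)^{2} = \left(-4 - 2 + \frac{7}{3}\right)^{2} = \left(- \frac{11}{3}\right)^{2} = \frac{121}{9}$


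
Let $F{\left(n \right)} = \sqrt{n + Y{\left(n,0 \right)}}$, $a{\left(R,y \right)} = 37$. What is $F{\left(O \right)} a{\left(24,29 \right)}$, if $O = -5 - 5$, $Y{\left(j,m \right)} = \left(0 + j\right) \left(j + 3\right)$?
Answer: $74 \sqrt{15} \approx 286.6$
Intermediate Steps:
$Y{\left(j,m \right)} = j \left(3 + j\right)$
$O = -10$
$F{\left(n \right)} = \sqrt{n + n \left(3 + n\right)}$
$F{\left(O \right)} a{\left(24,29 \right)} = \sqrt{- 10 \left(4 - 10\right)} 37 = \sqrt{\left(-10\right) \left(-6\right)} 37 = \sqrt{60} \cdot 37 = 2 \sqrt{15} \cdot 37 = 74 \sqrt{15}$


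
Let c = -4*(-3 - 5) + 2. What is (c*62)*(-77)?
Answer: -162316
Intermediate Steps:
c = 34 (c = -4*(-8) + 2 = 32 + 2 = 34)
(c*62)*(-77) = (34*62)*(-77) = 2108*(-77) = -162316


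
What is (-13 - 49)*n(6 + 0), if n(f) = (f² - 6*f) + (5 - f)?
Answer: 62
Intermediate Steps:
n(f) = 5 + f² - 7*f
(-13 - 49)*n(6 + 0) = (-13 - 49)*(5 + (6 + 0)² - 7*(6 + 0)) = -62*(5 + 6² - 7*6) = -62*(5 + 36 - 42) = -62*(-1) = 62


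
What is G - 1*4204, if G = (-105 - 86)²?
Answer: 32277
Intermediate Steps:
G = 36481 (G = (-191)² = 36481)
G - 1*4204 = 36481 - 1*4204 = 36481 - 4204 = 32277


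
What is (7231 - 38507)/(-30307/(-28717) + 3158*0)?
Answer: -898152892/30307 ≈ -29635.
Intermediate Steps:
(7231 - 38507)/(-30307/(-28717) + 3158*0) = -31276/(-30307*(-1/28717) + 0) = -31276/(30307/28717 + 0) = -31276/30307/28717 = -31276*28717/30307 = -898152892/30307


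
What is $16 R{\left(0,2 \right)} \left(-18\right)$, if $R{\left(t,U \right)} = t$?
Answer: $0$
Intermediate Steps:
$16 R{\left(0,2 \right)} \left(-18\right) = 16 \cdot 0 \left(-18\right) = 0 \left(-18\right) = 0$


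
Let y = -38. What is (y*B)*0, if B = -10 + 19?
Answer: 0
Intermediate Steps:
B = 9
(y*B)*0 = -38*9*0 = -342*0 = 0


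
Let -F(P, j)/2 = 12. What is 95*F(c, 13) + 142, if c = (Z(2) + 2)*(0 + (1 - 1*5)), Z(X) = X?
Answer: -2138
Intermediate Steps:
c = -16 (c = (2 + 2)*(0 + (1 - 1*5)) = 4*(0 + (1 - 5)) = 4*(0 - 4) = 4*(-4) = -16)
F(P, j) = -24 (F(P, j) = -2*12 = -24)
95*F(c, 13) + 142 = 95*(-24) + 142 = -2280 + 142 = -2138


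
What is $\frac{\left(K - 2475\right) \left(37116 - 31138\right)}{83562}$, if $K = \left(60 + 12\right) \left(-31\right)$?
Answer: $- \frac{4689741}{13927} \approx -336.74$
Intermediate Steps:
$K = -2232$ ($K = 72 \left(-31\right) = -2232$)
$\frac{\left(K - 2475\right) \left(37116 - 31138\right)}{83562} = \frac{\left(-2232 - 2475\right) \left(37116 - 31138\right)}{83562} = \left(-4707\right) 5978 \cdot \frac{1}{83562} = \left(-28138446\right) \frac{1}{83562} = - \frac{4689741}{13927}$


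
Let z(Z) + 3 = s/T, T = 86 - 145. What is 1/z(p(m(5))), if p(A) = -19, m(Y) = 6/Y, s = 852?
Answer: -59/1029 ≈ -0.057337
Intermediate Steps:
T = -59
z(Z) = -1029/59 (z(Z) = -3 + 852/(-59) = -3 + 852*(-1/59) = -3 - 852/59 = -1029/59)
1/z(p(m(5))) = 1/(-1029/59) = -59/1029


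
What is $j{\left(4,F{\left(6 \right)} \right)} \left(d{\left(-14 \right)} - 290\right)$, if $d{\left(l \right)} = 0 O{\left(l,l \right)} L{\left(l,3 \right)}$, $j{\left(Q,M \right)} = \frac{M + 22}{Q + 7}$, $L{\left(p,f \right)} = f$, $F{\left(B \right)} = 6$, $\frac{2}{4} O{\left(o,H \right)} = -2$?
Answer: $- \frac{8120}{11} \approx -738.18$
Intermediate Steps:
$O{\left(o,H \right)} = -4$ ($O{\left(o,H \right)} = 2 \left(-2\right) = -4$)
$j{\left(Q,M \right)} = \frac{22 + M}{7 + Q}$
$d{\left(l \right)} = 0$ ($d{\left(l \right)} = 0 \left(-4\right) 3 = 0 \cdot 3 = 0$)
$j{\left(4,F{\left(6 \right)} \right)} \left(d{\left(-14 \right)} - 290\right) = \frac{22 + 6}{7 + 4} \left(0 - 290\right) = \frac{1}{11} \cdot 28 \left(-290\right) = \frac{28}{11} \left(-290\right) = - \frac{8120}{11}$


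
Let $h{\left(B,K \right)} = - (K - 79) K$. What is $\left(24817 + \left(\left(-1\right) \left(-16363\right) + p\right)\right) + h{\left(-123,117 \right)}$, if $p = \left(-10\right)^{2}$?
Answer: $36834$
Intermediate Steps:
$h{\left(B,K \right)} = K \left(79 - K\right)$ ($h{\left(B,K \right)} = - (-79 + K) K = \left(79 - K\right) K = K \left(79 - K\right)$)
$p = 100$
$\left(24817 + \left(\left(-1\right) \left(-16363\right) + p\right)\right) + h{\left(-123,117 \right)} = \left(24817 + \left(\left(-1\right) \left(-16363\right) + 100\right)\right) + 117 \left(79 - 117\right) = \left(24817 + \left(16363 + 100\right)\right) + 117 \left(79 - 117\right) = \left(24817 + 16463\right) + 117 \left(-38\right) = 41280 - 4446 = 36834$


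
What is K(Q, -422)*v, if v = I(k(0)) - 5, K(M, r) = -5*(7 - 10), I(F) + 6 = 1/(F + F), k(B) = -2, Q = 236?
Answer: -675/4 ≈ -168.75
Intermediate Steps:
I(F) = -6 + 1/(2*F) (I(F) = -6 + 1/(F + F) = -6 + 1/(2*F))
K(M, r) = 15 (K(M, r) = -5*(-3) = 15)
v = -45/4 (v = (-6 + (½)/(-2)) - 5 = (-6 + (½)*(-½)) - 5 = (-6 - ¼) - 5 = -25/4 - 5 = -45/4 ≈ -11.250)
K(Q, -422)*v = 15*(-45/4) = -675/4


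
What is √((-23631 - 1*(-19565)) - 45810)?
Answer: 2*I*√12469 ≈ 223.33*I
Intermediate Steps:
√((-23631 - 1*(-19565)) - 45810) = √((-23631 + 19565) - 45810) = √(-4066 - 45810) = √(-49876) = 2*I*√12469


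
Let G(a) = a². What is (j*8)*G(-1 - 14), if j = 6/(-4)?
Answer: -2700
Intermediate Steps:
j = -3/2 (j = 6*(-¼) = -3/2 ≈ -1.5000)
(j*8)*G(-1 - 14) = (-3/2*8)*(-1 - 14)² = -12*(-15)² = -12*225 = -2700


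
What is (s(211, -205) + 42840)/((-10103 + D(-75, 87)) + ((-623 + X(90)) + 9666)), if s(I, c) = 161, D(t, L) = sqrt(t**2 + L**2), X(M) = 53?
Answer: -43302007/1000855 - 129003*sqrt(1466)/1000855 ≈ -48.200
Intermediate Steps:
D(t, L) = sqrt(L**2 + t**2)
(s(211, -205) + 42840)/((-10103 + D(-75, 87)) + ((-623 + X(90)) + 9666)) = (161 + 42840)/((-10103 + sqrt(87**2 + (-75)**2)) + ((-623 + 53) + 9666)) = 43001/((-10103 + sqrt(7569 + 5625)) + (-570 + 9666)) = 43001/((-10103 + sqrt(13194)) + 9096) = 43001/((-10103 + 3*sqrt(1466)) + 9096) = 43001/(-1007 + 3*sqrt(1466))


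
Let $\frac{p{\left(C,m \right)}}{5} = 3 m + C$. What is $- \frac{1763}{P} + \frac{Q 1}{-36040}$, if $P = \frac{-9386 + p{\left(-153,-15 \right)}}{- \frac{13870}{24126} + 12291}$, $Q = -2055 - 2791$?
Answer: $\frac{294399664935469}{140967856110} \approx 2088.4$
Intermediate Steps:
$Q = -4846$ ($Q = -2055 - 2791 = -4846$)
$p{\left(C,m \right)} = 5 C + 15 m$ ($p{\left(C,m \right)} = 5 \left(3 m + C\right) = 5 \left(C + 3 m\right) = 5 C + 15 m$)
$P = - \frac{62582844}{74129699}$ ($P = \frac{-9386 + \left(5 \left(-153\right) + 15 \left(-15\right)\right)}{- \frac{13870}{24126} + 12291} = \frac{-9386 - 990}{\left(-13870\right) \frac{1}{24126} + 12291} = \frac{-9386 - 990}{- \frac{6935}{12063} + 12291} = - \frac{10376}{\frac{148259398}{12063}} = \left(-10376\right) \frac{12063}{148259398} = - \frac{62582844}{74129699} \approx -0.84423$)
$- \frac{1763}{P} + \frac{Q 1}{-36040} = - \frac{1763}{- \frac{62582844}{74129699}} + \frac{\left(-4846\right) 1}{-36040} = \left(-1763\right) \left(- \frac{74129699}{62582844}\right) - - \frac{2423}{18020} = \frac{130690659337}{62582844} + \frac{2423}{18020} = \frac{294399664935469}{140967856110}$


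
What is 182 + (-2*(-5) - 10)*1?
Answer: 182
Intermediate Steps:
182 + (-2*(-5) - 10)*1 = 182 + (10 - 10)*1 = 182 + 0*1 = 182 + 0 = 182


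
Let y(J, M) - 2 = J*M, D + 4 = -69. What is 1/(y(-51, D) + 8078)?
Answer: 1/11803 ≈ 8.4724e-5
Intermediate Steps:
D = -73 (D = -4 - 69 = -73)
y(J, M) = 2 + J*M
1/(y(-51, D) + 8078) = 1/((2 - 51*(-73)) + 8078) = 1/((2 + 3723) + 8078) = 1/(3725 + 8078) = 1/11803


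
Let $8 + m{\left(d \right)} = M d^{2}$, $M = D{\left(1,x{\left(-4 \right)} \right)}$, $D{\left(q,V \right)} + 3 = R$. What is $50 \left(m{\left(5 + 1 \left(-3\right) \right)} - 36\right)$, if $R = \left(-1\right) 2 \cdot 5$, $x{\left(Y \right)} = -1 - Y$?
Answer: $-4800$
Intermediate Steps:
$R = -10$ ($R = \left(-2\right) 5 = -10$)
$D{\left(q,V \right)} = -13$ ($D{\left(q,V \right)} = -3 - 10 = -13$)
$M = -13$
$m{\left(d \right)} = -8 - 13 d^{2}$
$50 \left(m{\left(5 + 1 \left(-3\right) \right)} - 36\right) = 50 \left(\left(-8 - 13 \left(5 + 1 \left(-3\right)\right)^{2}\right) - 36\right) = 50 \left(\left(-8 - 13 \left(5 - 3\right)^{2}\right) - 36\right) = 50 \left(\left(-8 - 13 \cdot 2^{2}\right) - 36\right) = 50 \left(\left(-8 - 52\right) - 36\right) = 50 \left(-60 - 36\right) = 50 \left(-96\right) = -4800$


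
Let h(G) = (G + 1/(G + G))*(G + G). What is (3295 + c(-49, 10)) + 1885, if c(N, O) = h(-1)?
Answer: 5183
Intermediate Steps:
h(G) = 2*G*(G + 1/(2*G)) (h(G) = (G + 1/(2*G))*(2*G) = 2*G*(G + 1/(2*G)))
c(N, O) = 3 (c(N, O) = 1 + 2*(-1)**2 = 1 + 2*1 = 1 + 2 = 3)
(3295 + c(-49, 10)) + 1885 = (3295 + 3) + 1885 = 3298 + 1885 = 5183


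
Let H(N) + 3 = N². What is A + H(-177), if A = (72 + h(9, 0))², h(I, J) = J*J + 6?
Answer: 37410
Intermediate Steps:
H(N) = -3 + N²
h(I, J) = 6 + J² (h(I, J) = J² + 6 = 6 + J²)
A = 6084 (A = (72 + (6 + 0²))² = (72 + (6 + 0))² = (72 + 6)² = 78² = 6084)
A + H(-177) = 6084 + (-3 + (-177)²) = 6084 + (-3 + 31329) = 6084 + 31326 = 37410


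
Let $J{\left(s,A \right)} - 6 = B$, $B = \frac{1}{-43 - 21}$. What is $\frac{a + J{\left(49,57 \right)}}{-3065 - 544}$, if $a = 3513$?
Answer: $- \frac{225215}{230976} \approx -0.97506$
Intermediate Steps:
$B = - \frac{1}{64}$ ($B = \frac{1}{-64} = - \frac{1}{64} \approx -0.015625$)
$J{\left(s,A \right)} = \frac{383}{64}$ ($J{\left(s,A \right)} = 6 - \frac{1}{64} = \frac{383}{64}$)
$\frac{a + J{\left(49,57 \right)}}{-3065 - 544} = \frac{3513 + \frac{383}{64}}{-3065 - 544} = \frac{225215}{64 \left(-3609\right)} = \frac{225215}{64} \left(- \frac{1}{3609}\right) = - \frac{225215}{230976}$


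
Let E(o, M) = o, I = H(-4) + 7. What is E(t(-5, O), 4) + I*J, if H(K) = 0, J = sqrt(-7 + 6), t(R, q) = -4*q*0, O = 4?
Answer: 7*I ≈ 7.0*I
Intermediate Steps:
t(R, q) = 0
J = I (J = sqrt(-1) = I ≈ 1.0*I)
I = 7 (I = 0 + 7 = 7)
E(t(-5, O), 4) + I*J = 0 + 7*I = 7*I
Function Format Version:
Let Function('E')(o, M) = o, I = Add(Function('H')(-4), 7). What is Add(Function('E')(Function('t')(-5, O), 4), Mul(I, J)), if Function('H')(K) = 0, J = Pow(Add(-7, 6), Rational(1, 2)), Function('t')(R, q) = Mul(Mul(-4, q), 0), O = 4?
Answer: Mul(7, I) ≈ Mul(7.0000, I)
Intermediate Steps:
Function('t')(R, q) = 0
J = I (J = Pow(-1, Rational(1, 2)) = I ≈ Mul(1.0000, I))
I = 7 (I = Add(0, 7) = 7)
Add(Function('E')(Function('t')(-5, O), 4), Mul(I, J)) = Add(0, Mul(7, I)) = Mul(7, I)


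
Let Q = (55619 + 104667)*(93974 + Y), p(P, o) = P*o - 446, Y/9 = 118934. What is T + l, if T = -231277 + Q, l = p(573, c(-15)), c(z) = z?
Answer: 186633572362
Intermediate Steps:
Y = 1070406 (Y = 9*118934 = 1070406)
p(P, o) = -446 + P*o
l = -9041 (l = -446 + 573*(-15) = -446 - 8595 = -9041)
Q = 186633812680 (Q = (55619 + 104667)*(93974 + 1070406) = 160286*1164380 = 186633812680)
T = 186633581403 (T = -231277 + 186633812680 = 186633581403)
T + l = 186633581403 - 9041 = 186633572362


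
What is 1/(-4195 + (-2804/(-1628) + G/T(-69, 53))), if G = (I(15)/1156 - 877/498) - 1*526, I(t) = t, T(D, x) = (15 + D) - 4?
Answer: -6794845464/28430846550323 ≈ -0.00023900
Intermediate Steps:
T(D, x) = 11 + D
G = -151909115/287844 (G = (15/1156 - 877/498) - 1*526 = (15*(1/1156) - 877*1/498) - 526 = (15/1156 - 877/498) - 526 = -503171/287844 - 526 = -151909115/287844 ≈ -527.75)
1/(-4195 + (-2804/(-1628) + G/T(-69, 53))) = 1/(-4195 + (-2804/(-1628) - 151909115/(287844*(11 - 69)))) = 1/(-4195 + (-2804*(-1/1628) - 151909115/287844/(-58))) = 1/(-4195 + (701/407 - 151909115/287844*(-1/58))) = 1/(-4195 + (701/407 + 151909115/16694952)) = 1/(-4195 + 73530171157/6794845464) = 1/(-28430846550323/6794845464) = -6794845464/28430846550323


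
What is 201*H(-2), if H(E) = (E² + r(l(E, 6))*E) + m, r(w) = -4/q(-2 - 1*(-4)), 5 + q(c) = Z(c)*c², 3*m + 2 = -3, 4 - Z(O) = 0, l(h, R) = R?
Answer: 6767/11 ≈ 615.18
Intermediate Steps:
Z(O) = 4 (Z(O) = 4 - 1*0 = 4 + 0 = 4)
m = -5/3 (m = -⅔ + (⅓)*(-3) = -⅔ - 1 = -5/3 ≈ -1.6667)
q(c) = -5 + 4*c²
r(w) = -4/11 (r(w) = -4/(-5 + 4*(-2 - 1*(-4))²) = -4/(-5 + 4*(-2 + 4)²) = -4/(-5 + 4*2²) = -4/(-5 + 4*4) = -4/(-5 + 16) = -4/11)
H(E) = -5/3 + E² - 4*E/11 (H(E) = (E² - 4*E/11) - 5/3 = -5/3 + E² - 4*E/11)
201*H(-2) = 201*(-5/3 + (-2)² - 4/11*(-2)) = 201*(-5/3 + 4 + 8/11) = 201*(101/33) = 6767/11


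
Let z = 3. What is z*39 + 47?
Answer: 164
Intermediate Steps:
z*39 + 47 = 3*39 + 47 = 117 + 47 = 164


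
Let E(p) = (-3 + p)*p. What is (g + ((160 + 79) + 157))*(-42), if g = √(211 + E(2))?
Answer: -16632 - 42*√209 ≈ -17239.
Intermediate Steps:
E(p) = p*(-3 + p)
g = √209 (g = √(211 + 2*(-3 + 2)) = √(211 + 2*(-1)) = √(211 - 2) = √209 ≈ 14.457)
(g + ((160 + 79) + 157))*(-42) = (√209 + ((160 + 79) + 157))*(-42) = (√209 + (239 + 157))*(-42) = (√209 + 396)*(-42) = (396 + √209)*(-42) = -16632 - 42*√209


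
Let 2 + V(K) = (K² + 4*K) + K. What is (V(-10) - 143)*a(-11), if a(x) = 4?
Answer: -380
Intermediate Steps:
V(K) = -2 + K² + 5*K (V(K) = -2 + ((K² + 4*K) + K) = -2 + (K² + 5*K) = -2 + K² + 5*K)
(V(-10) - 143)*a(-11) = ((-2 + (-10)² + 5*(-10)) - 143)*4 = ((-2 + 100 - 50) - 143)*4 = (48 - 143)*4 = -95*4 = -380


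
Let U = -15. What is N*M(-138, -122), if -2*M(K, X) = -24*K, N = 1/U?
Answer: 552/5 ≈ 110.40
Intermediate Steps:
N = -1/15 (N = 1/(-15) = -1/15 ≈ -0.066667)
M(K, X) = 12*K (M(K, X) = -(-12)*K = 12*K)
N*M(-138, -122) = -4*(-138)/5 = -1/15*(-1656) = 552/5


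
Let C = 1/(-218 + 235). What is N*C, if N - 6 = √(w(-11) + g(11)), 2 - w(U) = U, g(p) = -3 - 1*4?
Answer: 6/17 + √6/17 ≈ 0.49703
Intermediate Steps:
g(p) = -7 (g(p) = -3 - 4 = -7)
w(U) = 2 - U
C = 1/17 ≈ 0.058824
N = 6 + √6 (N = 6 + √((2 - 1*(-11)) - 7) = 6 + √((2 + 11) - 7) = 6 + √(13 - 7) = 6 + √6 ≈ 8.4495)
N*C = (6 + √6)*(1/17) = 6/17 + √6/17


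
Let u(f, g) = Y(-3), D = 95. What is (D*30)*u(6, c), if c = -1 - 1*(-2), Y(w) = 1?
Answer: 2850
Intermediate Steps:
c = 1 (c = -1 + 2 = 1)
u(f, g) = 1
(D*30)*u(6, c) = (95*30)*1 = 2850*1 = 2850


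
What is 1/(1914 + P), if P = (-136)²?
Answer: 1/20410 ≈ 4.8996e-5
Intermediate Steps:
P = 18496
1/(1914 + P) = 1/(1914 + 18496) = 1/20410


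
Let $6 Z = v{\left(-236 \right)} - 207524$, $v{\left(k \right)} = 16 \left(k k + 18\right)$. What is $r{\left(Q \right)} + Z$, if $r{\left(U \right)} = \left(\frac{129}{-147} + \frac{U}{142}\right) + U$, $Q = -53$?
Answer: $\frac{2378155669}{20874} \approx 1.1393 \cdot 10^{5}$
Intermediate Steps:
$v{\left(k \right)} = 288 + 16 k^{2}$ ($v{\left(k \right)} = 16 \left(k^{2} + 18\right) = 16 \left(18 + k^{2}\right) = 288 + 16 k^{2}$)
$Z = \frac{341950}{3}$ ($Z = \frac{\left(288 + 16 \left(-236\right)^{2}\right) - 207524}{6} = \frac{\left(288 + 16 \cdot 55696\right) - 207524}{6} = \frac{\left(288 + 891136\right) - 207524}{6} = \frac{891424 - 207524}{6} = \frac{1}{6} \cdot 683900 = \frac{341950}{3} \approx 1.1398 \cdot 10^{5}$)
$r{\left(U \right)} = - \frac{43}{49} + \frac{143 U}{142}$ ($r{\left(U \right)} = \left(129 \left(- \frac{1}{147}\right) + U \frac{1}{142}\right) + U = \left(- \frac{43}{49} + \frac{U}{142}\right) + U = - \frac{43}{49} + \frac{143 U}{142}$)
$r{\left(Q \right)} + Z = \left(- \frac{43}{49} + \frac{143}{142} \left(-53\right)\right) + \frac{341950}{3} = \left(- \frac{43}{49} - \frac{7579}{142}\right) + \frac{341950}{3} = - \frac{377477}{6958} + \frac{341950}{3} = \frac{2378155669}{20874}$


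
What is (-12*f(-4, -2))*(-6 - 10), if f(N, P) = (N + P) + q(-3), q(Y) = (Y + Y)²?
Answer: 5760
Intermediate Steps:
q(Y) = 4*Y² (q(Y) = (2*Y)² = 4*Y²)
f(N, P) = 36 + N + P (f(N, P) = (N + P) + 4*(-3)² = (N + P) + 4*9 = (N + P) + 36 = 36 + N + P)
(-12*f(-4, -2))*(-6 - 10) = (-12*(36 - 4 - 2))*(-6 - 10) = -12*30*(-16) = -360*(-16) = 5760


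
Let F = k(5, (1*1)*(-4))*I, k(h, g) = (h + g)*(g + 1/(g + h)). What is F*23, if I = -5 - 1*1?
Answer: 414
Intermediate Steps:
I = -6 (I = -5 - 1 = -6)
k(h, g) = (g + h)*(g + 1/(g + h))
F = 18 (F = (1 + ((1*1)*(-4))² + ((1*1)*(-4))*5)*(-6) = (1 + (1*(-4))² + (1*(-4))*5)*(-6) = (1 + (-4)² - 4*5)*(-6) = (1 + 16 - 20)*(-6) = -3*(-6) = 18)
F*23 = 18*23 = 414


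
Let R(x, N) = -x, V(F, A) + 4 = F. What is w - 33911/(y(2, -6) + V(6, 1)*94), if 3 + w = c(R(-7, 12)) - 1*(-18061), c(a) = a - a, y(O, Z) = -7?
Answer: 3234587/181 ≈ 17871.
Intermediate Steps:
V(F, A) = -4 + F
c(a) = 0
w = 18058 (w = -3 + (0 - 1*(-18061)) = -3 + (0 + 18061) = -3 + 18061 = 18058)
w - 33911/(y(2, -6) + V(6, 1)*94) = 18058 - 33911/(-7 + (-4 + 6)*94) = 18058 - 33911/(-7 + 2*94) = 18058 - 33911/(-7 + 188) = 18058 - 33911/181 = 3234587/181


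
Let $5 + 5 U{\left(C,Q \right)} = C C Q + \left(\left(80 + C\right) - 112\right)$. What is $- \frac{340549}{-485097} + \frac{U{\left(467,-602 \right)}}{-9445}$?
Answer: $\frac{63704054253881}{22908705825} \approx 2780.8$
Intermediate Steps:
$U{\left(C,Q \right)} = - \frac{37}{5} + \frac{C}{5} + \frac{Q C^{2}}{5}$ ($U{\left(C,Q \right)} = -1 + \frac{C C Q + \left(\left(80 + C\right) - 112\right)}{5} = -1 + \frac{C^{2} Q + \left(-32 + C\right)}{5} = -1 + \frac{Q C^{2} + \left(-32 + C\right)}{5} = -1 + \frac{-32 + C + Q C^{2}}{5} = -1 + \left(- \frac{32}{5} + \frac{C}{5} + \frac{Q C^{2}}{5}\right) = - \frac{37}{5} + \frac{C}{5} + \frac{Q C^{2}}{5}$)
$- \frac{340549}{-485097} + \frac{U{\left(467,-602 \right)}}{-9445} = - \frac{340549}{-485097} + \frac{- \frac{37}{5} + \frac{1}{5} \cdot 467 + \frac{1}{5} \left(-602\right) 467^{2}}{-9445} = \left(-340549\right) \left(- \frac{1}{485097}\right) + \left(- \frac{37}{5} + \frac{467}{5} + \frac{1}{5} \left(-602\right) 218089\right) \left(- \frac{1}{9445}\right) = \frac{340549}{485097} + \left(- \frac{37}{5} + \frac{467}{5} - \frac{131289578}{5}\right) \left(- \frac{1}{9445}\right) = \frac{340549}{485097} - - \frac{131289148}{47225} = \frac{340549}{485097} + \frac{131289148}{47225} = \frac{63704054253881}{22908705825}$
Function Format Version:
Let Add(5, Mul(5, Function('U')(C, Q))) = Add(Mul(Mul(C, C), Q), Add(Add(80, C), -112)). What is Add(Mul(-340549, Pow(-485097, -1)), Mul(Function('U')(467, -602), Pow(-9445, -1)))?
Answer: Rational(63704054253881, 22908705825) ≈ 2780.8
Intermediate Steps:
Function('U')(C, Q) = Add(Rational(-37, 5), Mul(Rational(1, 5), C), Mul(Rational(1, 5), Q, Pow(C, 2))) (Function('U')(C, Q) = Add(-1, Mul(Rational(1, 5), Add(Mul(Mul(C, C), Q), Add(Add(80, C), -112)))) = Add(-1, Mul(Rational(1, 5), Add(Mul(Pow(C, 2), Q), Add(-32, C)))) = Add(-1, Mul(Rational(1, 5), Add(Mul(Q, Pow(C, 2)), Add(-32, C)))) = Add(-1, Mul(Rational(1, 5), Add(-32, C, Mul(Q, Pow(C, 2))))) = Add(-1, Add(Rational(-32, 5), Mul(Rational(1, 5), C), Mul(Rational(1, 5), Q, Pow(C, 2)))) = Add(Rational(-37, 5), Mul(Rational(1, 5), C), Mul(Rational(1, 5), Q, Pow(C, 2))))
Add(Mul(-340549, Pow(-485097, -1)), Mul(Function('U')(467, -602), Pow(-9445, -1))) = Add(Mul(-340549, Pow(-485097, -1)), Mul(Add(Rational(-37, 5), Mul(Rational(1, 5), 467), Mul(Rational(1, 5), -602, Pow(467, 2))), Pow(-9445, -1))) = Add(Mul(-340549, Rational(-1, 485097)), Mul(Add(Rational(-37, 5), Rational(467, 5), Mul(Rational(1, 5), -602, 218089)), Rational(-1, 9445))) = Add(Rational(340549, 485097), Mul(Add(Rational(-37, 5), Rational(467, 5), Rational(-131289578, 5)), Rational(-1, 9445))) = Add(Rational(340549, 485097), Mul(Rational(-131289148, 5), Rational(-1, 9445))) = Add(Rational(340549, 485097), Rational(131289148, 47225)) = Rational(63704054253881, 22908705825)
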